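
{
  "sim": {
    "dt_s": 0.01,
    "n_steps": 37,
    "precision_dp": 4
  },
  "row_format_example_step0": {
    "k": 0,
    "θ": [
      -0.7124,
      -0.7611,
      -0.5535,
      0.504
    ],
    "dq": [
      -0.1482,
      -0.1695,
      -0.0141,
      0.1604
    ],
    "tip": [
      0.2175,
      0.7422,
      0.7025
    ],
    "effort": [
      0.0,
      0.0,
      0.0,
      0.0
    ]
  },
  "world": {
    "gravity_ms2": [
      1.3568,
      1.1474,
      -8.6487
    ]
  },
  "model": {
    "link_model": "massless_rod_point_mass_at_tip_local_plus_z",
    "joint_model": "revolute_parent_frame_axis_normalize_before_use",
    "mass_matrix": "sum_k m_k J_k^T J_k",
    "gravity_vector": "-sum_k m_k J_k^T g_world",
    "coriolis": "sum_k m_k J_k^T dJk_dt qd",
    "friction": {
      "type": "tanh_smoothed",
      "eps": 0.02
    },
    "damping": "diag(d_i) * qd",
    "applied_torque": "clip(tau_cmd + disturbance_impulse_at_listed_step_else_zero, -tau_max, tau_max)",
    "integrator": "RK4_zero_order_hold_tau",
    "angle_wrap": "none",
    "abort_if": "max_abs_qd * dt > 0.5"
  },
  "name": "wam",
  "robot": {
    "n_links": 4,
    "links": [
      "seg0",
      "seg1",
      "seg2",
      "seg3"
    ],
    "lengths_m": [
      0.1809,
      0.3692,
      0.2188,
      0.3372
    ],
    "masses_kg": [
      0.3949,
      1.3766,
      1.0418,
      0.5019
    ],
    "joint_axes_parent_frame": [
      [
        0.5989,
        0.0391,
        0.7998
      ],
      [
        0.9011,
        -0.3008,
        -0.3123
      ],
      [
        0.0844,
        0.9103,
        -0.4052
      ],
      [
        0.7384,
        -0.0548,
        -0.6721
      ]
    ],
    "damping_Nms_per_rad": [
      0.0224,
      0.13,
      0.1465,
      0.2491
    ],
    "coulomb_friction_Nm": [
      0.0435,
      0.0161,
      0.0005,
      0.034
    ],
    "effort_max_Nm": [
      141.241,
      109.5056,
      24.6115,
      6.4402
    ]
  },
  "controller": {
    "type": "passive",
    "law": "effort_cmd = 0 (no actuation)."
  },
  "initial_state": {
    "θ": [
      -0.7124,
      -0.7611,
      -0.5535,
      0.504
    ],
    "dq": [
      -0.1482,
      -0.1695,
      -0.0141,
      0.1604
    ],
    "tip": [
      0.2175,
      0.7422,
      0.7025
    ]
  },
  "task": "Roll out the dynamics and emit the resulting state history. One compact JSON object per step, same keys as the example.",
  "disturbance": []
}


{"k":1,"\u03b8":[-0.7138,-0.7639,-0.5543,0.5066],"dq":[-0.1337,-0.3871,-0.1362,0.3577],"tip":[0.219,0.7429,0.7008],"effort":[0.0,0.0,0.0,0.0]}
{"k":2,"\u03b8":[-0.7151,-0.7688,-0.5562,0.5111],"dq":[-0.1238,-0.5978,-0.259,0.529],"tip":[0.2205,0.7439,0.6982],"effort":[0.0,0.0,0.0,0.0]}
{"k":3,"\u03b8":[-0.7163,-0.7758,-0.5594,0.5171],"dq":[-0.1201,-0.801,-0.3828,0.6758],"tip":[0.2222,0.7452,0.6948],"effort":[0.0,0.0,0.0,0.0]}
{"k":4,"\u03b8":[-0.7175,-0.7848,-0.5639,0.5245],"dq":[-0.1234,-0.9967,-0.5084,0.7996],"tip":[0.2241,0.7469,0.6906],"effort":[0.0,0.0,0.0,0.0]}
{"k":5,"\u03b8":[-0.7188,-0.7957,-0.5696,0.533],"dq":[-0.1343,-1.1849,-0.636,0.9016],"tip":[0.2262,0.7489,0.6854],"effort":[0.0,0.0,0.0,0.0]}
{"k":6,"\u03b8":[-0.7202,-0.8085,-0.5766,0.5425],"dq":[-0.1528,-1.3662,-0.7659,0.9825],"tip":[0.2284,0.7512,0.6793],"effort":[0.0,0.0,0.0,0.0]}
{"k":7,"\u03b8":[-0.7219,-0.823,-0.5849,0.5526],"dq":[-0.1789,-1.5414,-0.898,1.0432],"tip":[0.2308,0.7538,0.6723],"effort":[0.0,0.0,0.0,0.0]}
{"k":8,"\u03b8":[-0.7238,-0.8393,-0.5946,0.5633],"dq":[-0.2119,-1.7112,-1.0322,1.0842],"tip":[0.2335,0.7568,0.6644],"effort":[0.0,0.0,0.0,0.0]}
{"k":9,"\u03b8":[-0.7261,-0.8572,-0.6056,0.5742],"dq":[-0.2512,-1.8768,-1.1679,1.106],"tip":[0.2363,0.76,0.6554],"effort":[0.0,0.0,0.0,0.0]}
{"k":10,"\u03b8":[-0.7289,-0.8768,-0.6179,0.5853],"dq":[-0.2959,-2.0392,-1.3043,1.1091],"tip":[0.2394,0.7636,0.6455],"effort":[0.0,0.0,0.0,0.0]}
{"k":11,"\u03b8":[-0.7321,-0.898,-0.6317,0.5964],"dq":[-0.345,-2.1995,-1.4404,1.0938],"tip":[0.2428,0.7674,0.6345],"effort":[0.0,0.0,0.0,0.0]}
{"k":12,"\u03b8":[-0.7358,-0.9208,-0.6467,0.6071],"dq":[-0.3975,-2.3588,-1.5743,1.0608],"tip":[0.2464,0.7715,0.6224],"effort":[0.0,0.0,0.0,0.0]}
{"k":13,"\u03b8":[-0.74,-0.9452,-0.6631,0.6175],"dq":[-0.4524,-2.5178,-1.7042,1.0108],"tip":[0.2503,0.7758,0.6093],"effort":[0.0,0.0,0.0,0.0]}
{"k":14,"\u03b8":[-0.7448,-0.9712,-0.6808,0.6273],"dq":[-0.5087,-2.6774,-1.8275,0.9447],"tip":[0.2546,0.7802,0.5951],"effort":[0.0,0.0,0.0,0.0]}
{"k":15,"\u03b8":[-0.7502,-0.9987,-0.6997,0.6364],"dq":[-0.5655,-2.8378,-1.9411,0.864],"tip":[0.2592,0.7848,0.5797],"effort":[0.0,0.0,0.0,0.0]}
{"k":16,"\u03b8":[-0.7561,-1.0279,-0.7196,0.6445],"dq":[-0.622,-2.9994,-2.0416,0.7702],"tip":[0.2641,0.7894,0.5632],"effort":[0.0,0.0,0.0,0.0]}
{"k":17,"\u03b8":[-0.7626,-1.0587,-0.7404,0.6517],"dq":[-0.6777,-3.1619,-2.1254,0.6655],"tip":[0.2695,0.7941,0.5456],"effort":[0.0,0.0,0.0,0.0]}
{"k":18,"\u03b8":[-0.7697,-1.0912,-0.762,0.6578],"dq":[-0.7321,-3.3247,-2.1883,0.5522],"tip":[0.2753,0.7987,0.5267],"effort":[0.0,0.0,0.0,0.0]}
{"k":19,"\u03b8":[-0.7773,-1.1252,-0.7841,0.6628],"dq":[-0.7851,-3.4869,-2.2265,0.4332],"tip":[0.2815,0.8033,0.5066],"effort":[0.0,0.0,0.0,0.0]}
{"k":20,"\u03b8":[-0.7854,-1.1609,-0.8065,0.6665],"dq":[-0.8367,-3.6472,-2.2361,0.3115],"tip":[0.2882,0.8076,0.4852],"effort":[0.0,0.0,0.0,0.0]}
{"k":21,"\u03b8":[-0.794,-1.1982,-0.8287,0.669],"dq":[-0.8872,-3.8037,-2.2137,0.1904],"tip":[0.2954,0.8118,0.4625],"effort":[0.0,0.0,0.0,0.0]}
{"k":22,"\u03b8":[-0.8031,-1.237,-0.8506,0.6703],"dq":[-0.9372,-3.9546,-2.1565,0.0728],"tip":[0.3031,0.8157,0.4385],"effort":[0.0,0.0,0.0,0.0]}
{"k":23,"\u03b8":[-0.8127,-1.2772,-0.8717,0.6705],"dq":[-0.9865,-4.0986,-2.0602,-0.0302],"tip":[0.3114,0.8192,0.4131],"effort":[0.0,0.0,0.0,0.0]}
{"k":24,"\u03b8":[-0.8229,-1.3189,-0.8917,0.6698],"dq":[-1.0345,-4.235,-1.9205,-0.1032],"tip":[0.3201,0.8223,0.3863],"effort":[0.0,0.0,0.0,0.0]}
{"k":25,"\u03b8":[-0.8334,-1.3619,-0.91,0.6684],"dq":[-1.0849,-4.3582,-1.7434,-0.1691],"tip":[0.3294,0.8248,0.3581],"effort":[0.0,0.0,0.0,0.0]}
{"k":26,"\u03b8":[-0.8446,-1.406,-0.9264,0.6664],"dq":[-1.1382,-4.4662,-1.529,-0.227],"tip":[0.3392,0.8266,0.3284],"effort":[0.0,0.0,0.0,0.0]}
{"k":27,"\u03b8":[-0.8562,-1.4511,-0.9405,0.6639],"dq":[-1.1949,-4.5572,-1.2779,-0.277],"tip":[0.3495,0.8278,0.2972],"effort":[0.0,0.0,0.0,0.0]}
{"k":28,"\u03b8":[-0.8685,-1.4971,-0.9519,0.6609],"dq":[-1.2554,-4.6294,-0.9912,-0.32],"tip":[0.3602,0.828,0.2643],"effort":[0.0,0.0,0.0,0.0]}
{"k":29,"\u03b8":[-0.8813,-1.5437,-0.9602,0.6575],"dq":[-1.3198,-4.6817,-0.6705,-0.3582],"tip":[0.3712,0.8273,0.2299],"effort":[0.0,0.0,0.0,0.0]}
{"k":30,"\u03b8":[-0.8949,-1.5907,-0.9652,0.6538],"dq":[-1.3881,-4.7127,-0.3178,-0.3945],"tip":[0.3825,0.8255,0.1937],"effort":[0.0,0.0,0.0,0.0]}
{"k":31,"\u03b8":[-0.9091,-1.6379,-0.9664,0.6496],"dq":[-1.4598,-4.7218,0.0645,-0.433],"tip":[0.394,0.8225,0.1559],"effort":[0.0,0.0,0.0,0.0]}
{"k":32,"\u03b8":[-0.9241,-1.685,-0.9638,0.6451],"dq":[-1.5346,-4.7086,0.4736,-0.4783],"tip":[0.4056,0.818,0.1163],"effort":[0.0,0.0,0.0,0.0]}
{"k":33,"\u03b8":[-0.9398,-1.7319,-0.9569,0.64],"dq":[-1.6115,-4.6729,0.9068,-0.5354],"tip":[0.417,0.8119,0.075],"effort":[0.0,0.0,0.0,0.0]}
{"k":34,"\u03b8":[-0.9563,-1.7784,-0.9456,0.6343],"dq":[-1.6897,-4.615,1.3603,-0.6099],"tip":[0.4283,0.804,0.032],"effort":[0.0,0.0,0.0,0.0]}
{"k":35,"\u03b8":[-0.9736,-1.8242,-0.9296,0.6278],"dq":[-1.7682,-4.5357,1.8301,-0.7072],"tip":[0.4391,0.7941,-0.0126],"effort":[0.0,0.0,0.0,0.0]}
{"k":36,"\u03b8":[-0.9917,-1.8691,-0.9089,0.6201],"dq":[-1.8459,-4.4362,2.311,-0.8328],"tip":[0.4494,0.7819,-0.0588],"effort":[0.0,0.0,0.0,0.0]}
{"k":37,"\u03b8":[-1.0105,-1.9128,-0.8834,0.611],"dq":[-1.9219,-4.3182,2.7969,-0.9916],"tip":[0.4589,0.7673,-0.1065]}


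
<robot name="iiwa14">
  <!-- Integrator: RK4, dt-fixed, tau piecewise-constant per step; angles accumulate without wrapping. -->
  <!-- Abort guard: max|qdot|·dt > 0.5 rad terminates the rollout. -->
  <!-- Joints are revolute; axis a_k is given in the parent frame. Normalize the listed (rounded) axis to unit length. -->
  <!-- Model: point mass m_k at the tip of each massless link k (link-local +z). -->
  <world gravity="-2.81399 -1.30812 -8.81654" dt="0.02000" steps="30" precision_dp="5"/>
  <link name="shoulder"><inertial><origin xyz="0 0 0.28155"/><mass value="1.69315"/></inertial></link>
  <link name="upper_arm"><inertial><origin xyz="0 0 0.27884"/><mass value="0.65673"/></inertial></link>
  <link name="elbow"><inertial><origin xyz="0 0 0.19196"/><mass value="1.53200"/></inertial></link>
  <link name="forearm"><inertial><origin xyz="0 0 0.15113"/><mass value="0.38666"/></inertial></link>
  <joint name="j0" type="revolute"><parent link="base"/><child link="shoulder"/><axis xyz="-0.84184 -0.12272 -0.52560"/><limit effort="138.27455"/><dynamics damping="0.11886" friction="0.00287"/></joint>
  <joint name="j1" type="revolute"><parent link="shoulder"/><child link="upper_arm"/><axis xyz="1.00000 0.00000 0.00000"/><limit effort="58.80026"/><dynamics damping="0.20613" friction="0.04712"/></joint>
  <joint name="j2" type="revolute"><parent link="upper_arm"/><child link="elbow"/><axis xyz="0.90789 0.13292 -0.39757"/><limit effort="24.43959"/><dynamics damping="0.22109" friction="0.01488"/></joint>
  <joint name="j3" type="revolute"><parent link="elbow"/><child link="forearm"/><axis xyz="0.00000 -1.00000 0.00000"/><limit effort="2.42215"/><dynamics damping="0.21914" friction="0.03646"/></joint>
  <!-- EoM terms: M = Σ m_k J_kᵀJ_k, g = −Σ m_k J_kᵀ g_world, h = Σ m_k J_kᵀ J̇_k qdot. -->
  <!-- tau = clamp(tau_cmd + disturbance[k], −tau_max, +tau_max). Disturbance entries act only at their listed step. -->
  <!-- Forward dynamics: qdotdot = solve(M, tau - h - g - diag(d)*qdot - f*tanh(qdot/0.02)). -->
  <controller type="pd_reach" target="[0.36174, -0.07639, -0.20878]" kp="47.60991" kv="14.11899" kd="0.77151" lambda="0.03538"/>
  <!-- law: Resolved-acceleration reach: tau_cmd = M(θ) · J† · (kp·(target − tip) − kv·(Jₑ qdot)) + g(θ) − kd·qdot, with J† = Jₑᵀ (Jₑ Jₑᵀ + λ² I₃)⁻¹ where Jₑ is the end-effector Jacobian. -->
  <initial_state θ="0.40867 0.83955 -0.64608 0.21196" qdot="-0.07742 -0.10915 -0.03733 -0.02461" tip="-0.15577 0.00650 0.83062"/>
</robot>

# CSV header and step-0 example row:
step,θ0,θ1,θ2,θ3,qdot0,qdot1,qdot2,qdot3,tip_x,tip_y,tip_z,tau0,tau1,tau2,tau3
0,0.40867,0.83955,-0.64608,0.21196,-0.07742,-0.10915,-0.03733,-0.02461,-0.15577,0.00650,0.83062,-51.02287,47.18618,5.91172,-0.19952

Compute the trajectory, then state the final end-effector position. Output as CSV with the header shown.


step,θ0,θ1,θ2,θ3,qdot0,qdot1,qdot2,qdot3,tip_x,tip_y,tip_z,tau0,tau1,tau2,tau3
1,0.40517,0.88737,-0.73763,0.14067,-0.27273,4.59109,-8.26479,-6.15781,-0.15496,0.00449,0.82420,-42.48006,32.16095,10.43560,2.42215
2,0.39978,0.98486,-0.87756,0.09305,-0.25236,5.29860,-5.97913,0.59376,-0.16535,-0.01136,0.80509,-32.72281,18.36200,5.17122,-2.12429
3,0.38754,1.09818,-1.01073,0.05369,-0.98496,5.96573,-7.13680,-3.95652,-0.17744,-0.04064,0.78018,-18.03789,8.82334,3.29255,1.63978
4,0.36225,1.21223,-1.13964,0.03957,-1.53317,5.52412,-5.88470,1.88630,-0.19066,-0.07842,0.74968,-13.46421,2.83250,1.06260,-2.42215
5,0.32424,1.32278,-1.26359,0.02787,-2.28205,5.49193,-6.41354,-2.54211,-0.20062,-0.12091,0.71508,-3.64407,-1.10914,-0.15964,0.33149
6,0.27423,1.42809,-1.38232,0.01225,-2.71995,5.07418,-5.51636,0.62690,-0.20587,-0.16554,0.67704,-0.14945,-4.14306,-1.52091,-2.42215
7,0.21509,1.52877,-1.49263,-0.01370,-3.21132,4.95871,-5.47243,-2.81470,-0.20553,-0.21031,0.63650,6.95380,-5.75864,-2.65963,0.61972
8,0.14828,1.62353,-1.59259,-0.02588,-3.47007,4.54268,-4.57280,1.16825,-0.20264,-0.25443,0.59269,7.23455,-6.87583,-3.35747,-2.42215
9,0.07528,1.71367,-1.68374,-0.04200,-3.84800,4.43270,-4.51635,-2.37722,-0.19544,-0.29592,0.54695,11.90773,-6.63502,-4.13543,0.36183
10,-0.00317,1.79919,-1.76635,-0.05391,-3.99769,4.13085,-3.77251,0.84172,-0.18533,-0.33423,0.49917,11.40828,-6.92017,-4.54342,-2.40249
11,-0.08547,1.88177,-1.84058,-0.07516,-4.24751,4.08736,-3.63532,-2.58403,-0.17125,-0.36830,0.45063,14.93257,-6.05667,-5.23494,0.68661
12,-0.17101,1.96067,-1.90619,-0.08522,-4.30184,3.81465,-2.94551,1.18072,-0.15614,-0.39825,0.40036,13.25444,-6.08689,-5.36839,-2.42215
13,-0.25881,2.03720,-1.96426,-0.10268,-4.49048,3.79600,-2.85073,-2.52813,-0.13834,-0.42321,0.35009,16.09487,-4.79219,-5.94573,0.78188
14,-0.34855,2.11058,-2.01507,-0.11210,-4.47496,3.55375,-2.24024,1.19464,-0.12016,-0.44337,0.29914,14.04504,-4.79305,-5.93308,-2.42215
15,-0.43910,2.18208,-2.05908,-0.13085,-4.58779,3.55561,-2.15357,-2.66764,-0.10007,-0.45832,0.24920,16.52425,-3.42513,-6.44709,1.03413
16,-0.53012,2.25052,-2.09659,-0.13965,-4.49963,3.30178,-1.60094,1.36302,-0.08083,-0.46840,0.19936,14.00057,-3.54696,-6.27165,-2.42215
17,-0.62050,2.31691,-2.12813,-0.15736,-4.54266,3.29833,-1.54851,-2.72061,-0.06063,-0.47353,0.15143,16.22089,-2.18297,-6.69041,1.18851
18,-0.70999,2.37994,-2.15431,-0.16620,-4.38669,3.02211,-1.06783,1.40035,-0.04204,-0.47414,0.10470,13.42081,-2.42452,-6.37778,-2.41637
19,-0.79736,2.44059,-2.17545,-0.18475,-4.35082,3.00578,-1.04557,-2.83578,-0.02313,-0.47046,0.06080,15.41748,-1.17769,-6.68388,1.37211
20,-0.88247,2.49734,-2.19239,-0.19361,-4.13739,2.68997,-0.64448,1.49380,-0.00665,-0.46312,0.01899,12.31176,-1.53403,-6.22512,-2.42215
21,-0.96421,2.55113,-2.20548,-0.21206,-4.03723,2.65453,-0.66770,-2.90755,0.00968,-0.45253,-0.01929,14.13060,-0.41706,-6.40413,1.49273
22,-1.04275,2.60048,-2.21576,-0.22095,-3.79192,2.30357,-0.35555,1.55351,0.02323,-0.43950,-0.05480,10.86640,-0.82310,-5.83908,-2.42215
23,-1.11714,2.64638,-2.22348,-0.23926,-3.64885,2.25455,-0.42349,-2.94693,0.03647,-0.42449,-0.08648,12.55861,0.15614,-5.90684,1.56479
24,-1.18789,2.68753,-2.22972,-0.24810,-3.40154,1.88392,-0.19604,1.59560,0.04696,-0.40837,-0.11518,9.29624,-0.23734,-5.29421,-2.42215
25,-1.25426,2.72500,-2.23460,-0.26612,-3.24095,1.83367,-0.30038,-2.95496,0.05729,-0.39143,-0.14018,10.93744,0.61781,-5.28895,1.59605
26,-1.31705,2.75774,-2.23903,-0.27477,-3.01485,1.46447,-0.13992,1.62316,0.06516,-0.37453,-0.16245,7.81098,0.27223,-4.68940,-2.42215
27,-1.37568,2.78691,-2.24299,-0.29239,-2.85601,1.42586,-0.26586,-2.94092,0.07319,-0.35763,-0.18149,9.46282,1.01690,-4.65387,1.60067
28,-1.43108,2.81170,-2.24718,-0.30076,-2.66253,1.07594,-0.14940,1.64029,0.07915,-0.34153,-0.19834,6.53865,0.72176,-4.10883,-2.42215
29,-1.48275,2.83328,-2.25139,-0.31795,-2.51577,1.05700,-0.28215,-2.91516,0.08560,-0.32586,-0.21256,8.23217,1.36579,-4.07533,1.59159
30,-1.53168,2.85100,-2.25615,-0.32600,-2.35661,0.73658,-0.18996,1.65118,0.09034,-0.31136,-0.22518,,,,
# final tip position (m): 0.09034 -0.31136 -0.22518


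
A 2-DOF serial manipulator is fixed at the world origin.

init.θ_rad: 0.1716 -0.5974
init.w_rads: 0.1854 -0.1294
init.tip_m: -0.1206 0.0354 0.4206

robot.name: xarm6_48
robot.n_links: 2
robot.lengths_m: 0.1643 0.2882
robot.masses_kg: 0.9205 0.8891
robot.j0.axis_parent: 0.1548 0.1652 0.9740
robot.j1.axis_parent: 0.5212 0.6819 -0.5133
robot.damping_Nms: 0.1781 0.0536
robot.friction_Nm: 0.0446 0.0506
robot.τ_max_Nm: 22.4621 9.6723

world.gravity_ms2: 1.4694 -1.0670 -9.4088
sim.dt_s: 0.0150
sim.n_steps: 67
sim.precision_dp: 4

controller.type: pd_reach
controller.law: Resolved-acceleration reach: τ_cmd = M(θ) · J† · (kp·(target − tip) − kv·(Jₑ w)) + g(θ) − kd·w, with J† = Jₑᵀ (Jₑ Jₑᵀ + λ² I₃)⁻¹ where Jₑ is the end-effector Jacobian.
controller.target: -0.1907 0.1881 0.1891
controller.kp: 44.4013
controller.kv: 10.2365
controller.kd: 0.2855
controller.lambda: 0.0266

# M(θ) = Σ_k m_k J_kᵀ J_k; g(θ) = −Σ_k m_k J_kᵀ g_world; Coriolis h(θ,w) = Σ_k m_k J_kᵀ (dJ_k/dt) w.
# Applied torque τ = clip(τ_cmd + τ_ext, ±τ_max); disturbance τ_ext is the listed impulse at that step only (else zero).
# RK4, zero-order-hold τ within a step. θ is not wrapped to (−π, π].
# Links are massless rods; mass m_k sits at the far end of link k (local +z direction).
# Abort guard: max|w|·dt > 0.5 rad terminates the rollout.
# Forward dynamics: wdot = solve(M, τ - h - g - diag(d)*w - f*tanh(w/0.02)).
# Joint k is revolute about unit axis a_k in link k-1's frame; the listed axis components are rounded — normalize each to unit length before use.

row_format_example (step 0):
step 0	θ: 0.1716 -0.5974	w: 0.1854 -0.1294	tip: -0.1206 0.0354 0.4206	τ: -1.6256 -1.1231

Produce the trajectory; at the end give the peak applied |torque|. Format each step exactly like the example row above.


step 1	θ: 0.1702 -0.6017	w: -0.3586 -0.4433	tip: -0.1216 0.0358 0.4201	τ: -1.2431 -0.7628
step 2	θ: 0.1622 -0.6103	w: -0.6970 -0.7167	tip: -0.1237 0.0376 0.4189	τ: -0.9790 -0.4566
step 3	θ: 0.1501 -0.6228	w: -0.9079 -0.9465	tip: -0.1268 0.0403 0.4171	τ: -0.7901 -0.1961
step 4	θ: 0.1355 -0.6384	w: -1.0374 -1.1341	tip: -0.1305 0.0436 0.4148	τ: -0.6509 0.0259
step 5	θ: 0.1194 -0.6565	w: -1.1155 -1.2830	tip: -0.1347 0.0474 0.4121	τ: -0.5447 0.2154
step 6	θ: 0.1023 -0.6766	w: -1.1609 -1.3976	tip: -0.1393 0.0514 0.4091	τ: -0.4606 0.3778
step 7	θ: 0.0847 -0.6982	w: -1.1854 -1.4830	tip: -0.1440 0.0557 0.4057	τ: -0.3914 0.5177
step 8	θ: 0.0668 -0.7209	w: -1.1961 -1.5438	tip: -0.1488 0.0602 0.4020	τ: -0.3328 0.6388
step 9	θ: 0.0489 -0.7443	w: -1.1972 -1.5843	tip: -0.1536 0.0648 0.3981	τ: -0.2816 0.7445
step 10	θ: 0.0310 -0.7682	w: -1.1918 -1.6082	tip: -0.1584 0.0694 0.3940	τ: -0.2359 0.8371
step 11	θ: 0.0132 -0.7924	w: -1.1815 -1.6185	tip: -0.1630 0.0740 0.3898	τ: -0.1944 0.9189
step 12	θ: -0.0044 -0.8167	w: -1.1676 -1.6178	tip: -0.1675 0.0787 0.3854	τ: -0.1562 0.9915
step 13	θ: -0.0218 -0.8409	w: -1.1510 -1.6082	tip: -0.1718 0.0833 0.3809	τ: -0.1207 1.0563
step 14	θ: -0.0389 -0.8649	w: -1.1323 -1.5914	tip: -0.1759 0.0878 0.3763	τ: -0.0874 1.1144
step 15	θ: -0.0558 -0.8886	w: -1.1118 -1.5688	tip: -0.1798 0.0923 0.3717	τ: -0.0560 1.1666
step 16	θ: -0.0723 -0.9119	w: -1.0900 -1.5417	tip: -0.1835 0.0968 0.3670	τ: -0.0264 1.2136
step 17	θ: -0.0884 -0.9348	w: -1.0671 -1.5110	tip: -0.1869 0.1011 0.3623	τ: 0.0017 1.2562
step 18	θ: -0.1043 -0.9572	w: -1.0434 -1.4774	tip: -0.1901 0.1053 0.3577	τ: 0.0284 1.2947
step 19	θ: -0.1197 -0.9790	w: -1.0191 -1.4417	tip: -0.1932 0.1094 0.3530	τ: 0.0536 1.3296
step 20	θ: -0.1348 -1.0004	w: -0.9943 -1.4043	tip: -0.1960 0.1135 0.3484	τ: 0.0776 1.3612
step 21	θ: -0.1495 -1.0211	w: -0.9691 -1.3657	tip: -0.1986 0.1174 0.3438	τ: 0.1003 1.3900
step 22	θ: -0.1639 -1.0413	w: -0.9437 -1.3264	tip: -0.2010 0.1211 0.3393	τ: 0.1219 1.4160
step 23	θ: -0.1778 -1.0609	w: -0.9181 -1.2866	tip: -0.2032 0.1248 0.3349	τ: 0.1423 1.4397
step 24	θ: -0.1914 -1.0799	w: -0.8926 -1.2467	tip: -0.2053 0.1283 0.3306	τ: 0.1616 1.4612
step 25	θ: -0.2046 -1.0983	w: -0.8671 -1.2068	tip: -0.2072 0.1317 0.3263	τ: 0.1799 1.4807
step 26	θ: -0.2174 -1.1161	w: -0.8417 -1.1671	tip: -0.2089 0.1350 0.3221	τ: 0.1972 1.4984
step 27	θ: -0.2298 -1.1333	w: -0.8165 -1.1279	tip: -0.2105 0.1382 0.3180	τ: 0.2135 1.5144
step 28	θ: -0.2419 -1.1499	w: -0.7916 -1.0892	tip: -0.2119 0.1412 0.3141	τ: 0.2289 1.5290
step 29	θ: -0.2536 -1.1660	w: -0.7669 -1.0512	tip: -0.2133 0.1441 0.3102	τ: 0.2435 1.5421
step 30	θ: -0.2649 -1.1815	w: -0.7426 -1.0139	tip: -0.2145 0.1469 0.3064	τ: 0.2572 1.5540
step 31	θ: -0.2758 -1.1964	w: -0.7188 -0.9774	tip: -0.2155 0.1496 0.3028	τ: 0.2701 1.5648
step 32	θ: -0.2864 -1.2108	w: -0.6953 -0.9418	tip: -0.2165 0.1522 0.2992	τ: 0.2823 1.5746
step 33	θ: -0.2967 -1.2246	w: -0.6723 -0.9071	tip: -0.2174 0.1547 0.2958	τ: 0.2938 1.5834
step 34	θ: -0.3066 -1.2380	w: -0.6497 -0.8734	tip: -0.2182 0.1571 0.2924	τ: 0.3046 1.5914
step 35	θ: -0.3162 -1.2508	w: -0.6277 -0.8407	tip: -0.2189 0.1593 0.2892	τ: 0.3148 1.5986
step 36	θ: -0.3254 -1.2632	w: -0.6062 -0.8090	tip: -0.2196 0.1615 0.2860	τ: 0.3244 1.6051
step 37	θ: -0.3344 -1.2751	w: -0.5852 -0.7783	tip: -0.2202 0.1636 0.2830	τ: 0.3335 1.6110
step 38	θ: -0.3430 -1.2866	w: -0.5648 -0.7486	tip: -0.2207 0.1656 0.2801	τ: 0.3421 1.6163
step 39	θ: -0.3513 -1.2976	w: -0.5449 -0.7199	tip: -0.2211 0.1674 0.2773	τ: 0.3501 1.6211
step 40	θ: -0.3593 -1.3082	w: -0.5255 -0.6922	tip: -0.2216 0.1693 0.2745	τ: 0.3577 1.6254
step 41	θ: -0.3671 -1.3183	w: -0.5067 -0.6655	tip: -0.2219 0.1710 0.2719	τ: 0.3649 1.6294
step 42	θ: -0.3745 -1.3281	w: -0.4885 -0.6398	tip: -0.2222 0.1727 0.2694	τ: 0.3717 1.6329
step 43	θ: -0.3817 -1.3375	w: -0.4708 -0.6150	tip: -0.2225 0.1742 0.2669	τ: 0.3782 1.6361
step 44	θ: -0.3887 -1.3466	w: -0.4537 -0.5911	tip: -0.2228 0.1757 0.2646	τ: 0.3842 1.6390
step 45	θ: -0.3953 -1.3553	w: -0.4371 -0.5682	tip: -0.2230 0.1772 0.2623	τ: 0.3900 1.6416
step 46	θ: -0.4018 -1.3636	w: -0.4210 -0.5461	tip: -0.2232 0.1786 0.2601	τ: 0.3954 1.6440
step 47	θ: -0.4080 -1.3717	w: -0.4055 -0.5249	tip: -0.2233 0.1799 0.2580	τ: 0.4006 1.6461
step 48	θ: -0.4139 -1.3794	w: -0.3905 -0.5044	tip: -0.2235 0.1812 0.2560	τ: 0.4055 1.6480
step 49	θ: -0.4197 -1.3868	w: -0.3759 -0.4848	tip: -0.2236 0.1824 0.2540	τ: 0.4101 1.6498
step 50	θ: -0.4252 -1.3939	w: -0.3619 -0.4660	tip: -0.2237 0.1835 0.2521	τ: 0.4145 1.6514
step 51	θ: -0.4305 -1.4008	w: -0.3484 -0.4479	tip: -0.2237 0.1846 0.2503	τ: 0.4187 1.6528
step 52	θ: -0.4357 -1.4074	w: -0.3353 -0.4305	tip: -0.2238 0.1857 0.2486	τ: 0.4227 1.6541
step 53	θ: -0.4406 -1.4137	w: -0.3227 -0.4138	tip: -0.2239 0.1867 0.2469	τ: 0.4264 1.6552
step 54	θ: -0.4453 -1.4198	w: -0.3106 -0.3978	tip: -0.2239 0.1876 0.2453	τ: 0.4300 1.6563
step 55	θ: -0.4499 -1.4256	w: -0.2989 -0.3825	tip: -0.2239 0.1885 0.2437	τ: 0.4335 1.6572
step 56	θ: -0.4543 -1.4313	w: -0.2876 -0.3677	tip: -0.2239 0.1894 0.2422	τ: 0.4367 1.6581
step 57	θ: -0.4585 -1.4367	w: -0.2767 -0.3535	tip: -0.2240 0.1902 0.2408	τ: 0.4398 1.6589
step 58	θ: -0.4626 -1.4419	w: -0.2662 -0.3399	tip: -0.2240 0.1910 0.2394	τ: 0.4428 1.6596
step 59	θ: -0.4665 -1.4469	w: -0.2561 -0.3269	tip: -0.2239 0.1918 0.2381	τ: 0.4456 1.6602
step 60	θ: -0.4703 -1.4517	w: -0.2464 -0.3143	tip: -0.2239 0.1925 0.2368	τ: 0.4483 1.6608
step 61	θ: -0.4739 -1.4563	w: -0.2371 -0.3023	tip: -0.2239 0.1932 0.2356	τ: 0.4509 1.6613
step 62	θ: -0.4774 -1.4607	w: -0.2280 -0.2907	tip: -0.2239 0.1939 0.2344	τ: 0.4533 1.6617
step 63	θ: -0.4808 -1.4650	w: -0.2194 -0.2796	tip: -0.2239 0.1945 0.2332	τ: 0.4557 1.6622
step 64	θ: -0.4840 -1.4691	w: -0.2110 -0.2690	tip: -0.2239 0.1951 0.2321	τ: 0.4579 1.6625
step 65	θ: -0.4871 -1.4731	w: -0.2030 -0.2588	tip: -0.2238 0.1957 0.2311	τ: 0.4600 1.6629
step 66	θ: -0.4901 -1.4769	w: -0.1952 -0.2489	tip: -0.2238 0.1963 0.2301	τ: 0.4621 1.6632
step 67	θ: -0.4930 -1.4806	w: -0.1878 -0.2395	tip: -0.2238 0.1968 0.2291
max |τ| (N·m): 1.6632


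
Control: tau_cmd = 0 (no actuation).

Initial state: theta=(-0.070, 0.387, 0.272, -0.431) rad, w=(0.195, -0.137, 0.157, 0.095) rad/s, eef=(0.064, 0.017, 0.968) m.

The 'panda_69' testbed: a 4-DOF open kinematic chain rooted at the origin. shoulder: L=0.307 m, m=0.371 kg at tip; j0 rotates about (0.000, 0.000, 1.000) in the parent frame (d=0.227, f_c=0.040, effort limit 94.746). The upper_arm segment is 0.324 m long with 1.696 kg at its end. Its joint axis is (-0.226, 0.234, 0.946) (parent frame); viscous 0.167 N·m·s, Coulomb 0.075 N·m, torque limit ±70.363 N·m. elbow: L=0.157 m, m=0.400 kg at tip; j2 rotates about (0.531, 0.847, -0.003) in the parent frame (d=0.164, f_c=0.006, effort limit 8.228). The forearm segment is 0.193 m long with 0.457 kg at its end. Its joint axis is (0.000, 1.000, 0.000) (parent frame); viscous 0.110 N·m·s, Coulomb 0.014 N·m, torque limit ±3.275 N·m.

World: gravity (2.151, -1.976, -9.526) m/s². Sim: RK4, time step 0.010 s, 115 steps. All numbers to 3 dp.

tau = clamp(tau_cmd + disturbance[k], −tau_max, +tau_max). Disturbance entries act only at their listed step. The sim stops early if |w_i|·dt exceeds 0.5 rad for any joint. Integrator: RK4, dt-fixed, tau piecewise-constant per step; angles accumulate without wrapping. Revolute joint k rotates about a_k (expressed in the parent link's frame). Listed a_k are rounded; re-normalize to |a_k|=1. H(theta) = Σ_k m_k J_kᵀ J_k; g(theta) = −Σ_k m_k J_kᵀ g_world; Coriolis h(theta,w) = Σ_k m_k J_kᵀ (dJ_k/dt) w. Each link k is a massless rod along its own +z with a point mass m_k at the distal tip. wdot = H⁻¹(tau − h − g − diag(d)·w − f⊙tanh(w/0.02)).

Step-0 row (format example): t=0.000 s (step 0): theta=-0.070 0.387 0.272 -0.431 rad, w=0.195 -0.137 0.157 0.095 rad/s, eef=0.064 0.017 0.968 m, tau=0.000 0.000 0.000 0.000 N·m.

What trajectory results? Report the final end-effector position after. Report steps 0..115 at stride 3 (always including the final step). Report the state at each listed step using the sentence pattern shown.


t=0.030 s (step 3): theta=-0.079 0.389 0.286 -0.445 rad, w=-0.537 0.160 0.794 -0.909 rad/s, eef=0.067 0.014 0.967 m, tau=0.000 0.000 0.000 0.000 N·m.
t=0.060 s (step 6): theta=-0.099 0.395 0.318 -0.480 rad, w=-0.751 0.243 1.312 -1.350 rad/s, eef=0.072 0.010 0.965 m, tau=0.000 0.000 0.000 0.000 N·m.
t=0.090 s (step 9): theta=-0.123 0.403 0.364 -0.523 rad, w=-0.875 0.285 1.744 -1.519 rad/s, eef=0.079 0.003 0.961 m, tau=0.000 0.000 0.000 0.000 N·m.
t=0.120 s (step 12): theta=-0.151 0.412 0.422 -0.570 rad, w=-0.968 0.325 2.139 -1.544 rad/s, eef=0.090 -0.005 0.957 m, tau=0.000 0.000 0.000 0.000 N·m.
t=0.150 s (step 15): theta=-0.181 0.423 0.492 -0.615 rad, w=-1.052 0.378 2.516 -1.473 rad/s, eef=0.104 -0.015 0.950 m, tau=0.000 0.000 0.000 0.000 N·m.
t=0.180 s (step 18): theta=-0.214 0.435 0.573 -0.657 rad, w=-1.138 0.450 2.881 -1.311 rad/s, eef=0.121 -0.027 0.942 m, tau=0.000 0.000 0.000 0.000 N·m.
t=0.210 s (step 21): theta=-0.250 0.450 0.665 -0.693 rad, w=-1.234 0.545 3.232 -1.049 rad/s, eef=0.142 -0.040 0.931 m, tau=0.000 0.000 0.000 0.000 N·m.
t=0.240 s (step 24): theta=-0.288 0.468 0.767 -0.719 rad, w=-1.347 0.668 3.558 -0.670 rad/s, eef=0.166 -0.054 0.917 m, tau=0.000 0.000 0.000 0.000 N·m.
t=0.270 s (step 27): theta=-0.331 0.490 0.878 -0.732 rad, w=-1.485 0.824 3.843 -0.159 rad/s, eef=0.193 -0.071 0.898 m, tau=0.000 0.000 0.000 0.000 N·m.
t=0.300 s (step 30): theta=-0.378 0.518 0.997 -0.728 rad, w=-1.652 1.032 4.102 0.404 rad/s, eef=0.222 -0.089 0.873 m, tau=0.000 0.000 0.000 0.000 N·m.
t=0.330 s (step 33): theta=-0.430 0.553 1.123 -0.706 rad, w=-1.875 1.296 4.274 1.123 rad/s, eef=0.253 -0.108 0.840 m, tau=0.000 0.000 0.000 0.000 N·m.
t=0.360 s (step 36): theta=-0.491 0.596 1.253 -0.659 rad, w=-2.166 1.635 4.343 1.966 rad/s, eef=0.285 -0.127 0.799 m, tau=0.000 0.000 0.000 0.000 N·m.
t=0.390 s (step 39): theta=-0.561 0.652 1.383 -0.587 rad, w=-2.539 2.076 4.328 2.832 rad/s, eef=0.314 -0.145 0.747 m, tau=0.000 0.000 0.000 0.000 N·m.
t=0.420 s (step 42): theta=-0.644 0.722 1.512 -0.491 rad, w=-3.009 2.654 4.275 3.574 rad/s, eef=0.338 -0.160 0.685 m, tau=0.000 0.000 0.000 0.000 N·m.
t=0.450 s (step 45): theta=-0.743 0.813 1.640 -0.376 rad, w=-3.570 3.398 4.248 4.029 rad/s, eef=0.353 -0.170 0.613 m, tau=0.000 0.000 0.000 0.000 N·m.
t=0.480 s (step 48): theta=-0.859 0.928 1.768 -0.253 rad, w=-4.194 4.315 4.300 4.085 rad/s, eef=0.356 -0.172 0.535 m, tau=0.000 0.000 0.000 0.000 N·m.
t=0.510 s (step 51): theta=-0.994 1.073 1.898 -0.135 rad, w=-4.829 5.377 4.424 3.755 rad/s, eef=0.345 -0.165 0.455 m, tau=0.000 0.000 0.000 0.000 N·m.
t=0.540 s (step 54): theta=-1.148 1.251 2.033 -0.030 rad, w=-5.408 6.519 4.548 3.176 rad/s, eef=0.320 -0.147 0.380 m, tau=0.000 0.000 0.000 0.000 N·m.
t=0.570 s (step 57): theta=-1.317 1.464 2.170 0.056 rad, w=-5.834 7.618 4.558 2.564 rad/s, eef=0.283 -0.120 0.316 m, tau=0.000 0.000 0.000 0.000 N·m.
t=0.600 s (step 60): theta=-1.495 1.706 2.304 0.126 rad, w=-5.960 8.444 4.316 2.187 rad/s, eef=0.239 -0.085 0.269 m, tau=0.000 0.000 0.000 0.000 N·m.
t=0.630 s (step 63): theta=-1.670 1.964 2.426 0.192 rad, w=-5.582 8.584 3.723 2.271 rad/s, eef=0.192 -0.047 0.241 m, tau=0.000 0.000 0.000 0.000 N·m.
t=0.660 s (step 66): theta=-1.823 2.209 2.525 0.266 rad, w=-4.525 7.544 2.863 2.734 rad/s, eef=0.148 -0.012 0.231 m, tau=0.000 0.000 0.000 0.000 N·m.
t=0.690 s (step 69): theta=-1.936 2.405 2.598 0.353 rad, w=-3.002 5.430 2.087 2.980 rad/s, eef=0.109 0.017 0.236 m, tau=0.000 0.000 0.000 0.000 N·m.
t=0.720 s (step 72): theta=-2.006 2.536 2.654 0.437 rad, w=-1.745 3.404 1.658 2.480 rad/s, eef=0.077 0.035 0.248 m, tau=0.000 0.000 0.000 0.000 N·m.
t=0.750 s (step 75): theta=-2.048 2.618 2.700 0.498 rad, w=-1.104 2.176 1.413 1.527 rad/s, eef=0.053 0.045 0.261 m, tau=0.000 0.000 0.000 0.000 N·m.
t=0.780 s (step 78): theta=-2.076 2.672 2.738 0.529 rad, w=-0.862 1.503 1.135 0.590 rad/s, eef=0.037 0.050 0.271 m, tau=0.000 0.000 0.000 0.000 N·m.
t=0.810 s (step 81): theta=-2.101 2.710 2.767 0.535 rad, w=-0.795 1.074 0.762 -0.141 rad/s, eef=0.027 0.051 0.277 m, tau=0.000 0.000 0.000 0.000 N·m.
t=0.840 s (step 84): theta=-2.125 2.738 2.783 0.523 rad, w=-0.825 0.797 0.315 -0.663 rad/s, eef=0.023 0.050 0.278 m, tau=0.000 0.000 0.000 0.000 N·m.
t=0.870 s (step 87): theta=-2.151 2.759 2.786 0.496 rad, w=-0.892 0.588 -0.136 -1.091 rad/s, eef=0.026 0.048 0.276 m, tau=0.000 0.000 0.000 0.000 N·m.
t=0.900 s (step 90): theta=-2.179 2.774 2.775 0.458 rad, w=-0.973 0.425 -0.572 -1.439 rad/s, eef=0.034 0.045 0.269 m, tau=0.000 0.000 0.000 0.000 N·m.
t=0.930 s (step 93): theta=-2.209 2.785 2.751 0.411 rad, w=-1.065 0.307 -0.991 -1.699 rad/s, eef=0.048 0.040 0.260 m, tau=0.000 0.000 0.000 0.000 N·m.
t=0.960 s (step 96): theta=-2.243 2.793 2.716 0.357 rad, w=-1.165 0.237 -1.386 -1.874 rad/s, eef=0.067 0.033 0.249 m, tau=0.000 0.000 0.000 0.000 N·m.
t=0.990 s (step 99): theta=-2.279 2.799 2.669 0.299 rad, w=-1.266 0.215 -1.749 -1.967 rad/s, eef=0.090 0.024 0.238 m, tau=0.000 0.000 0.000 0.000 N·m.
t=1.020 s (step 102): theta=-2.319 2.806 2.611 0.240 rad, w=-1.363 0.232 -2.072 -1.984 rad/s, eef=0.118 0.013 0.228 m, tau=0.000 0.000 0.000 0.000 N·m.
t=1.050 s (step 105): theta=-2.361 2.813 2.545 0.181 rad, w=-1.446 0.274 -2.344 -1.937 rad/s, eef=0.149 -0.001 0.220 m, tau=0.000 0.000 0.000 0.000 N·m.
t=1.080 s (step 108): theta=-2.405 2.822 2.471 0.124 rad, w=-1.505 0.323 -2.552 -1.839 rad/s, eef=0.183 -0.017 0.216 m, tau=0.000 0.000 0.000 0.000 N·m.
t=1.110 s (step 111): theta=-2.451 2.833 2.392 0.071 rad, w=-1.535 0.362 -2.687 -1.704 rad/s, eef=0.216 -0.036 0.216 m, tau=0.000 0.000 0.000 0.000 N·m.
t=1.140 s (step 114): theta=-2.497 2.844 2.311 0.022 rad, w=-1.533 0.381 -2.740 -1.545 rad/s, eef=0.249 -0.058 0.219 m, tau=0.000 0.000 0.000 0.000 N·m.
t=1.150 s (step 115): theta=-2.512 2.848 2.283 0.007 rad, w=-1.526 0.382 -2.738 -1.490 rad/s, eef=0.259 -0.065 0.221 m.
final eef position (m): 0.259 -0.065 0.221


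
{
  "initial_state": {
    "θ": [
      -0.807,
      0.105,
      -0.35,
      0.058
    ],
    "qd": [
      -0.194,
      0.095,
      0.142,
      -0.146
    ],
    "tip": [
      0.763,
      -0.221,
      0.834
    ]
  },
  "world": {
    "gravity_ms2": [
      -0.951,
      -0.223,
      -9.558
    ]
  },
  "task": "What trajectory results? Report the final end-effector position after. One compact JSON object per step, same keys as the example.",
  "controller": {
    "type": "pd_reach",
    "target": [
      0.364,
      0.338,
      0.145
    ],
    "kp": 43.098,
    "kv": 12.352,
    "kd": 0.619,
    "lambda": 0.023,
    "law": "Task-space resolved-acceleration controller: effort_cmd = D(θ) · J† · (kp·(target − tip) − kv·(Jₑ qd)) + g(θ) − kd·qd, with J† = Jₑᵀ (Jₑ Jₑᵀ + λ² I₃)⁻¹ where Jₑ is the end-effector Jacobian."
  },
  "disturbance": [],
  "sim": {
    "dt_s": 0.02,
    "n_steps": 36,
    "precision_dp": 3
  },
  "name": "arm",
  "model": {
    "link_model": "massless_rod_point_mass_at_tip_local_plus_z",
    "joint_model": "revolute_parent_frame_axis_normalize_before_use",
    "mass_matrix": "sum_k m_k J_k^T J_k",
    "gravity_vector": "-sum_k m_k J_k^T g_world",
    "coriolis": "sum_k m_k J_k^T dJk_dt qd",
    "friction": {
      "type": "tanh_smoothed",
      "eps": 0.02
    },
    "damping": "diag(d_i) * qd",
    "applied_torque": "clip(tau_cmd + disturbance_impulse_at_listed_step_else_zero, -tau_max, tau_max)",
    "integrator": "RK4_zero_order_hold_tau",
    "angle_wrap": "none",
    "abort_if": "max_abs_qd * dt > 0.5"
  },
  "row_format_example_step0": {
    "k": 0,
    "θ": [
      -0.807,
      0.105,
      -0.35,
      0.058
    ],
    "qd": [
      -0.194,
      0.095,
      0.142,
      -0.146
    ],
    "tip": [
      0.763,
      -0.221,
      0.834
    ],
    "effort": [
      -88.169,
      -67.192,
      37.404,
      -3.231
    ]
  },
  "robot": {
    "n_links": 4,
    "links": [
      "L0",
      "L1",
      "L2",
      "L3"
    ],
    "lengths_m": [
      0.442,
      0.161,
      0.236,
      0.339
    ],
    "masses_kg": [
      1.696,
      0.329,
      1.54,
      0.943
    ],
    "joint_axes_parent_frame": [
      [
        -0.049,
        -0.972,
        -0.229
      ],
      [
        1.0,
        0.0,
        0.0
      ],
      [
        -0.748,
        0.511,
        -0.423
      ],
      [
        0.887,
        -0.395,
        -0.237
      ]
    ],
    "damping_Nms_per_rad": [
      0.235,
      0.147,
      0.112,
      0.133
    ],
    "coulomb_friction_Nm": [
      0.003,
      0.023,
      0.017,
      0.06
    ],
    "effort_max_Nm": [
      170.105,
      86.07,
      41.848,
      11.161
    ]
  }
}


{"k":1,"\u03b8":[-0.83,0.022,-0.424,0.122],"qd":[-2.03,-8.22,-7.146,6.551],"tip":[0.764,-0.215,0.826],"effort":[-31.197,-41.967,28.894,-6.268]}
{"k":2,"\u03b8":[-0.867,-0.125,-0.485,0.325],"qd":[-1.739,-6.12,1.453,13.631],"tip":[0.767,-0.198,0.803],"effort":[16.434,-25.374,11.902,-8.233]}
{"k":3,"\u03b8":[-0.907,-0.282,-0.527,0.534],"qd":[-2.093,-9.55,-5.324,7.671],"tip":[0.77,-0.167,0.775],"effort":[36.003,-5.225,6.01,-1.913]}
{"k":4,"\u03b8":[-0.942,-0.415,-0.525,0.728],"qd":[-1.632,-4.529,3.836,10.674],"tip":[0.771,-0.128,0.746],"effort":[28.532,-2.036,-2.486,-2.858]}
{"k":5,"\u03b8":[-0.977,-0.535,-0.517,0.881],"qd":[-1.745,-7.14,-2.172,5.312],"tip":[0.772,-0.085,0.72],"effort":[38.589,3.271,-1.108,1.445]}
{"k":6,"\u03b8":[-1.01,-0.652,-0.518,1.0],"qd":[-1.582,-4.84,1.56,6.319],"tip":[0.771,-0.041,0.695],"effort":[30.459,3.974,-4.037,0.611]}
{"k":7,"\u03b8":[-1.041,-0.75,-0.496,1.112],"qd":[-1.56,-4.949,0.685,4.869],"tip":[0.767,0.001,0.671],"effort":[31.207,4.757,-3.767,1.5]}
{"k":8,"\u03b8":[-1.072,-0.844,-0.478,1.204],"qd":[-1.524,-4.473,1.028,4.405],"tip":[0.762,0.04,0.648],"effort":[29.212,4.959,-4.014,1.504]}
{"k":9,"\u03b8":[-1.102,-0.931,-0.457,1.288],"qd":[-1.506,-4.159,1.124,3.941],"tip":[0.755,0.077,0.625],"effort":[27.915,4.968,-3.991,1.479]}
{"k":10,"\u03b8":[-1.132,-1.011,-0.434,1.363],"qd":[-1.496,-3.881,1.2,3.567],"tip":[0.746,0.112,0.602],"effort":[26.797,4.874,-3.912,1.378]}
{"k":11,"\u03b8":[-1.162,-1.086,-0.409,1.431],"qd":[-1.492,-3.636,1.254,3.25],"tip":[0.736,0.143,0.58],"effort":[25.85,4.73,-3.808,1.246]}
{"k":12,"\u03b8":[-1.192,-1.157,-0.384,1.493],"qd":[-1.492,-3.416,1.292,2.972],"tip":[0.725,0.172,0.558],"effort":[25.035,4.561,-3.699,1.105]}
{"k":13,"\u03b8":[-1.222,-1.223,-0.358,1.55],"qd":[-1.494,-3.217,1.318,2.722],"tip":[0.712,0.198,0.537],"effort":[24.316,4.38,-3.594,0.965]}
{"k":14,"\u03b8":[-1.252,-1.286,-0.331,1.602],"qd":[-1.496,-3.036,1.333,2.495],"tip":[0.7,0.221,0.516],"effort":[23.664,4.194,-3.495,0.832]}
{"k":15,"\u03b8":[-1.282,-1.345,-0.304,1.649],"qd":[-1.498,-2.868,1.339,2.286],"tip":[0.686,0.242,0.496],"effort":[23.06,4.008,-3.404,0.709]}
{"k":16,"\u03b8":[-1.312,-1.401,-0.278,1.693],"qd":[-1.498,-2.714,1.337,2.093],"tip":[0.672,0.261,0.476],"effort":[22.486,3.822,-3.32,0.595]}
{"k":17,"\u03b8":[-1.342,-1.453,-0.251,1.733],"qd":[-1.495,-2.571,1.327,1.913],"tip":[0.659,0.279,0.457],"effort":[21.935,3.638,-3.241,0.492]}
{"k":18,"\u03b8":[-1.372,-1.504,-0.225,1.77],"qd":[-1.49,-2.438,1.311,1.747],"tip":[0.645,0.294,0.439],"effort":[21.398,3.457,-3.167,0.397]}
{"k":19,"\u03b8":[-1.401,-1.551,-0.199,1.803],"qd":[-1.482,-2.313,1.288,1.592],"tip":[0.631,0.307,0.421],"effort":[20.874,3.281,-3.096,0.308]}
{"k":20,"\u03b8":[-1.431,-1.596,-0.173,1.833],"qd":[-1.471,-2.197,1.26,1.45],"tip":[0.617,0.319,0.404],"effort":[20.362,3.109,-3.027,0.226]}
{"k":21,"\u03b8":[-1.46,-1.639,-0.149,1.861],"qd":[-1.456,-2.087,1.228,1.318],"tip":[0.603,0.329,0.388],"effort":[19.86,2.942,-2.96,0.149]}
{"k":22,"\u03b8":[-1.489,-1.68,-0.124,1.886],"qd":[-1.439,-1.984,1.192,1.197],"tip":[0.59,0.338,0.373],"effort":[19.37,2.78,-2.893,0.075]}
{"k":23,"\u03b8":[-1.518,-1.719,-0.101,1.909],"qd":[-1.418,-1.886,1.152,1.086],"tip":[0.577,0.346,0.358],"effort":[18.894,2.624,-2.828,0.005]}
{"k":24,"\u03b8":[-1.546,-1.755,-0.079,1.929],"qd":[-1.394,-1.793,1.11,0.985],"tip":[0.564,0.352,0.345],"effort":[18.432,2.474,-2.762,-0.062]}
{"k":25,"\u03b8":[-1.574,-1.79,-0.057,1.948],"qd":[-1.367,-1.704,1.065,0.893],"tip":[0.552,0.358,0.332],"effort":[17.986,2.328,-2.697,-0.127]}
{"k":26,"\u03b8":[-1.601,-1.824,-0.036,1.965],"qd":[-1.338,-1.62,1.019,0.809],"tip":[0.54,0.362,0.32],"effort":[17.558,2.189,-2.632,-0.191]}
{"k":27,"\u03b8":[-1.627,-1.855,-0.016,1.981],"qd":[-1.307,-1.539,0.972,0.734],"tip":[0.529,0.366,0.309],"effort":[17.148,2.055,-2.568,-0.252]}
{"k":28,"\u03b8":[-1.653,-1.885,0.003,1.994],"qd":[-1.274,-1.462,0.925,0.665],"tip":[0.518,0.369,0.298],"effort":[16.757,1.925,-2.504,-0.312]}
{"k":29,"\u03b8":[-1.678,-1.914,0.021,2.007],"qd":[-1.239,-1.388,0.877,0.603],"tip":[0.507,0.372,0.288],"effort":[16.385,1.801,-2.44,-0.37]}
{"k":30,"\u03b8":[-1.703,-1.941,0.038,2.019],"qd":[-1.203,-1.317,0.83,0.547],"tip":[0.497,0.373,0.279],"effort":[16.033,1.682,-2.377,-0.427]}
{"k":31,"\u03b8":[-1.726,-1.967,0.054,2.029],"qd":[-1.165,-1.249,0.783,0.497],"tip":[0.488,0.374,0.27],"effort":[15.7,1.568,-2.314,-0.482]}
{"k":32,"\u03b8":[-1.749,-1.991,0.069,2.038],"qd":[-1.127,-1.183,0.738,0.452],"tip":[0.479,0.375,0.262],"effort":[15.386,1.458,-2.253,-0.536]}
{"k":33,"\u03b8":[-1.771,-2.014,0.083,2.047],"qd":[-1.088,-1.121,0.693,0.411],"tip":[0.471,0.376,0.254],"effort":[15.091,1.353,-2.192,-0.588]}
{"k":34,"\u03b8":[-1.793,-2.036,0.097,2.055],"qd":[-1.049,-1.06,0.65,0.375],"tip":[0.463,0.376,0.247],"effort":[14.813,1.253,-2.133,-0.638]}
{"k":35,"\u03b8":[-1.813,-2.056,0.109,2.062],"qd":[-1.009,-1.002,0.608,0.342],"tip":[0.455,0.375,0.241],"effort":[14.552,1.157,-2.075,-0.686]}
{"k":36,"\u03b8":[-1.833,-2.076,0.121,2.069],"qd":[-0.97,-0.947,0.568,0.312],"tip":[0.448,0.375,0.234]}
{"summary": "final tip position (m): 0.448 0.375 0.234"}


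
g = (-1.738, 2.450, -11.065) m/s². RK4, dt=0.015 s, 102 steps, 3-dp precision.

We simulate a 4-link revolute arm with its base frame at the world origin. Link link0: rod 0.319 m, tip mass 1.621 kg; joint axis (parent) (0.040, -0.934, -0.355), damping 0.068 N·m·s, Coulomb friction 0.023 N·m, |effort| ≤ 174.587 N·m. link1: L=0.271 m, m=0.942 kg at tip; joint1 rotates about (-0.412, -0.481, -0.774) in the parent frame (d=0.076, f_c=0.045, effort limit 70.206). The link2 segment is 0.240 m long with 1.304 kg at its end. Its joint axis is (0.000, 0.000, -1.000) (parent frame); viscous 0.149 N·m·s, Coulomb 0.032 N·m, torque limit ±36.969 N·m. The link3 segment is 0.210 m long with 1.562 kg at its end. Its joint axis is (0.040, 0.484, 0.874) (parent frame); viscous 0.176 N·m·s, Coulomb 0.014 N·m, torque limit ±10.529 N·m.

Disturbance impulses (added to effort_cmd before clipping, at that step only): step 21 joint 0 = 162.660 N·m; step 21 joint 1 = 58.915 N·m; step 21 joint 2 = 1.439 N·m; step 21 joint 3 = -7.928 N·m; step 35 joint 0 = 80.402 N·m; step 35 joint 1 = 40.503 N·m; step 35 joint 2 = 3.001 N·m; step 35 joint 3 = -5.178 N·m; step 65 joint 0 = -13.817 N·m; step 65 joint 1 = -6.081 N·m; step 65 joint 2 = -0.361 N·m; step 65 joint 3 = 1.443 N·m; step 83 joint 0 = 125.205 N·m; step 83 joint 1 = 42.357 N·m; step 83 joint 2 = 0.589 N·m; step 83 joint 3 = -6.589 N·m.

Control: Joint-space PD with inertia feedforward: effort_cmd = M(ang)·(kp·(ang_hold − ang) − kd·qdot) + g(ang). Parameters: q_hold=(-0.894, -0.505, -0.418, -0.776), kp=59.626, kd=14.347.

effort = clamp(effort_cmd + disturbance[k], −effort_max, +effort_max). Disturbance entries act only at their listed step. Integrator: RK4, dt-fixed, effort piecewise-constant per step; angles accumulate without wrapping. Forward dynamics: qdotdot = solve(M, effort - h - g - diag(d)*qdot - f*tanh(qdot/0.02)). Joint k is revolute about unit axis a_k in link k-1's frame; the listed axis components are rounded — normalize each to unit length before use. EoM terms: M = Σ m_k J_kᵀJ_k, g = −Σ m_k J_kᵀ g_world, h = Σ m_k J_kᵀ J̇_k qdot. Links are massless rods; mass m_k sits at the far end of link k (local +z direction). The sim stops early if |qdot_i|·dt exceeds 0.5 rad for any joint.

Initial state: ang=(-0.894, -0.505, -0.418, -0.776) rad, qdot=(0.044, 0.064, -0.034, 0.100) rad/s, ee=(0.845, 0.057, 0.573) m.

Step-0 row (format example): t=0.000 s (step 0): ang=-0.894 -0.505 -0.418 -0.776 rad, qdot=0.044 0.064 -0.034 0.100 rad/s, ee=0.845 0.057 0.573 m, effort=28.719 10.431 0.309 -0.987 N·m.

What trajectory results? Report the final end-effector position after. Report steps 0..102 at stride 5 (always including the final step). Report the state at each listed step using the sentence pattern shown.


t=0.075 s (step 5): ang=-0.892 -0.503 -0.416 -0.775 rad, qdot=0.008 0.017 -0.043 -0.003 rad/s, ee=0.843 0.057 0.575 m, effort=30.173 11.038 0.337 -1.062 N·m.
t=0.150 s (step 10): ang=-0.892 -0.504 -0.415 -0.775 rad, qdot=-0.006 0.007 -0.051 -0.002 rad/s, ee=0.843 0.057 0.575 m, effort=30.844 11.313 0.349 -1.101 N·m.
t=0.225 s (step 15): ang=-0.892 -0.504 -0.415 -0.775 rad, qdot=-0.010 0.005 -0.052 -0.002 rad/s, ee=0.843 0.057 0.575 m, effort=31.129 11.430 0.354 -1.117 N·m.
t=0.300 s (step 20): ang=-0.892 -0.505 -0.415 -0.775 rad, qdot=-0.010 0.006 -0.052 -0.002 rad/s, ee=0.844 0.057 0.574 m, effort=31.235 11.475 0.356 -1.123 N·m.
t=0.375 s (step 25): ang=-0.876 -0.467 -0.507 -0.764 rad, qdot=0.255 0.198 -0.003 0.014 rad/s, ee=0.828 0.050 0.599 m, effort=12.026 3.560 0.030 -0.029 N·m.
t=0.450 s (step 30): ang=-0.868 -0.463 -0.504 -0.765 rad, qdot=-0.000 -0.036 0.099 -0.003 rad/s, ee=0.823 0.048 0.607 m, effort=23.884 8.377 0.272 -0.703 N·m.
t=0.525 s (step 35): ang=-0.872 -0.467 -0.502 -0.765 rad, qdot=-0.086 -0.080 0.077 0.001 rad/s, ee=0.826 0.049 0.602 m, effort=109.546 50.997 3.378 -6.180 N·m.
t=0.600 s (step 40): ang=-0.877 -0.427 -0.507 -0.774 rad, qdot=-0.066 0.205 0.068 -0.007 rad/s, ee=0.818 0.054 0.614 m, effort=22.227 6.628 0.053 -0.540 N·m.
t=0.675 s (step 45): ang=-0.883 -0.426 -0.505 -0.774 rad, qdot=-0.073 -0.134 0.072 0.007 rad/s, ee=0.821 0.056 0.611 m, effort=28.558 9.722 0.284 -0.932 N·m.
t=0.750 s (step 50): ang=-0.888 -0.439 -0.504 -0.774 rad, qdot=-0.062 -0.203 0.067 0.007 rad/s, ee=0.827 0.056 0.601 m, effort=31.103 11.031 0.384 -1.093 N·m.
t=0.825 s (step 55): ang=-0.892 -0.453 -0.503 -0.774 rad, qdot=-0.044 -0.183 0.067 0.007 rad/s, ee=0.833 0.056 0.592 m, effort=31.926 11.516 0.426 -1.149 N·m.
t=0.900 s (step 60): ang=-0.895 -0.464 -0.502 -0.774 rad, qdot=-0.029 -0.139 0.068 0.006 rad/s, ee=0.837 0.056 0.585 m, effort=32.035 11.638 0.439 -1.159 N·m.
t=0.975 s (step 65): ang=-0.897 -0.472 -0.501 -0.774 rad, qdot=-0.018 -0.097 0.069 0.006 rad/s, ee=0.840 0.056 0.581 m, effort=18.081 5.538 0.080 0.290 N·m.
t=1.050 s (step 70): ang=-0.899 -0.480 -0.501 -0.745 rad, qdot=-0.021 -0.096 0.070 0.009 rad/s, ee=0.845 0.057 0.574 m, effort=33.263 12.262 0.479 -1.259 N·m.
t=1.125 s (step 75): ang=-0.900 -0.484 -0.499 -0.746 rad, qdot=0.000 -0.049 0.094 -0.013 rad/s, ee=0.847 0.057 0.571 m, effort=32.126 11.787 0.451 -1.191 N·m.
t=1.200 s (step 80): ang=-0.900 -0.486 -0.497 -0.747 rad, qdot=0.009 -0.031 0.104 -0.013 rad/s, ee=0.847 0.057 0.571 m, effort=31.587 11.565 0.436 -1.159 N·m.
t=1.275 s (step 85): ang=-0.883 -0.492 -0.519 -0.745 rad, qdot=0.651 -0.320 -0.277 0.046 rad/s, ee=0.840 0.050 0.581 m, effort=7.667 3.471 0.263 0.120 N·m.
t=1.350 s (step 90): ang=-0.858 -0.506 -0.519 -0.745 rad, qdot=0.096 -0.037 -0.027 -0.019 rad/s, ee=0.830 0.041 0.595 m, effort=21.530 8.229 0.373 -0.621 N·m.
t=1.425 s (step 95): ang=-0.859 -0.506 -0.516 -0.747 rad, qdot=-0.084 0.026 0.079 -0.016 rad/s, ee=0.831 0.041 0.594 m, effort=27.927 10.467 0.435 -0.967 N·m.
t=1.500 s (step 100): ang=-0.867 -0.503 -0.513 -0.748 rad, qdot=-0.119 0.033 0.077 -0.015 rad/s, ee=0.834 0.044 0.589 m, effort=30.626 11.412 0.464 -1.113 N·m.
t=1.530 s (step 102): ang=-0.871 -0.501 -0.512 -0.748 rad, qdot=-0.116 0.031 0.077 -0.014 rad/s, ee=0.836 0.046 0.587 m.
final ee position (m): 0.836 0.046 0.587
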